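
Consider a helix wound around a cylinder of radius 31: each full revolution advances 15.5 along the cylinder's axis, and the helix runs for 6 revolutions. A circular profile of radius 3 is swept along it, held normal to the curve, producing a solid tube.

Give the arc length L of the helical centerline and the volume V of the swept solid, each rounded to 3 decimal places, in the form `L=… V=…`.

2πR = 2π·31 = 194.778745
per-turn = √(194.778745² + 15.5²) = √(37938.7593 + 240.25) = √38179.0093 = 195.394497
L = 6 × 195.394497 = 1172.366980
V = π·3² × L = 28.274334 × 1172.366980 = 33147.895421

L=1172.367 V=33147.895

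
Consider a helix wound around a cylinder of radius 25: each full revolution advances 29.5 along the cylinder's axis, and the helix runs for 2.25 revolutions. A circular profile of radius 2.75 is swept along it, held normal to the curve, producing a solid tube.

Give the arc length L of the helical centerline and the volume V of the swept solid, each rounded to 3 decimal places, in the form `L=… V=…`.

L=359.608 V=8543.670

2πR = 2π·25 = 157.079633
per-turn = √(157.079633² + 29.5²) = √(24674.0110 + 870.25) = √25544.2610 = 159.825721
L = 2.25 × 159.825721 = 359.607872
V = π·2.75² × L = 23.758294 × 359.607872 = 8543.669698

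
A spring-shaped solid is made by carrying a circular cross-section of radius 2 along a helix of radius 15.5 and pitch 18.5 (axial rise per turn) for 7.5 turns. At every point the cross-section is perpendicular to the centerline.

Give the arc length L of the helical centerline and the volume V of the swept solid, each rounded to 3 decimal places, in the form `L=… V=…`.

L=743.482 V=9342.869

2πR = 2π·15.5 = 97.389372
per-turn = √(97.389372² + 18.5²) = √(9484.6898 + 342.25) = √9826.9398 = 99.130923
L = 7.5 × 99.130923 = 743.481920
V = π·2² × L = 12.566371 × 743.481920 = 9342.869352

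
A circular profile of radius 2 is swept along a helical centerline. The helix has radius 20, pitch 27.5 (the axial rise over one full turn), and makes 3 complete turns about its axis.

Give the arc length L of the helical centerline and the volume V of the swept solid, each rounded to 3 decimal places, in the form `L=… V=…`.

L=385.913 V=4849.521

2πR = 2π·20 = 125.663706
per-turn = √(125.663706² + 27.5²) = √(15791.3670 + 756.25) = √16547.6170 = 128.637541
L = 3 × 128.637541 = 385.912624
V = π·2² × L = 12.566371 × 385.912624 = 4849.521058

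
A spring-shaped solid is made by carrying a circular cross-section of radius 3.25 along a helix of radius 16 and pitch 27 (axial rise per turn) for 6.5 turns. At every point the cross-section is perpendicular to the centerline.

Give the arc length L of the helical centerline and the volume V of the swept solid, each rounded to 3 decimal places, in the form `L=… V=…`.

2πR = 2π·16 = 100.530965
per-turn = √(100.530965² + 27²) = √(10106.4749 + 729) = √10835.4749 = 104.093587
L = 6.5 × 104.093587 = 676.608317
V = π·3.25² × L = 33.183072 × 676.608317 = 22451.942776

L=676.608 V=22451.943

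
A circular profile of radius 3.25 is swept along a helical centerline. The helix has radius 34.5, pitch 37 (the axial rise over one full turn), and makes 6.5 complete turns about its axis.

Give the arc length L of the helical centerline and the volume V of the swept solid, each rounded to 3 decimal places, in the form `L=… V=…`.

L=1429.382 V=47431.292

2πR = 2π·34.5 = 216.769893
per-turn = √(216.769893² + 37²) = √(46989.1866 + 1369) = √48358.1866 = 219.904949
L = 6.5 × 219.904949 = 1429.382168
V = π·3.25² × L = 33.183072 × 1429.382168 = 47431.291970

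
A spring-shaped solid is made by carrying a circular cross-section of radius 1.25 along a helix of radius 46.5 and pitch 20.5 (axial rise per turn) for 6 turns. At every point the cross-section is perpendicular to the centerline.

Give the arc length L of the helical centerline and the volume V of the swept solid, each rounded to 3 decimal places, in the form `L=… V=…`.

L=1757.319 V=8626.217

2πR = 2π·46.5 = 292.168117
per-turn = √(292.168117² + 20.5²) = √(85362.2085 + 420.25) = √85782.4585 = 292.886426
L = 6 × 292.886426 = 1757.318555
V = π·1.25² × L = 4.908739 × 1757.318555 = 8626.217286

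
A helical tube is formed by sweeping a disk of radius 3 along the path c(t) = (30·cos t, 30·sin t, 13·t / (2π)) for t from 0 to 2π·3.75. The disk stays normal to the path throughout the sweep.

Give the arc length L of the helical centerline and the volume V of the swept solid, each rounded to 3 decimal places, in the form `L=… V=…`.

2πR = 2π·30 = 188.495559
per-turn = √(188.495559² + 13²) = √(35530.5758 + 169) = √35699.5758 = 188.943314
L = 3.75 × 188.943314 = 708.537427
V = π·3² × L = 28.274334 × 708.537427 = 20033.423776

L=708.537 V=20033.424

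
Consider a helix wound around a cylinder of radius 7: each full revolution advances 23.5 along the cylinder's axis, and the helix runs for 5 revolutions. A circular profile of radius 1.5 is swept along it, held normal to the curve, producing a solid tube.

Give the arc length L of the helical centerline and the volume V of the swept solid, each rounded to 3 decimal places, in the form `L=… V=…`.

L=249.334 V=1762.436

2πR = 2π·7 = 43.982297
per-turn = √(43.982297² + 23.5²) = √(1934.4425 + 552.25) = √2486.6925 = 49.866747
L = 5 × 49.866747 = 249.333735
V = π·1.5² × L = 7.068583 × 249.333735 = 1762.436320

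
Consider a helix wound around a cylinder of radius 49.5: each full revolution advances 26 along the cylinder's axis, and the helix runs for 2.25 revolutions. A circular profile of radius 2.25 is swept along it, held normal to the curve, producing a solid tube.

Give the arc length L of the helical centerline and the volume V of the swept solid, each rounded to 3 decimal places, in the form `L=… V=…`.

L=702.231 V=11168.497

2πR = 2π·49.5 = 311.017673
per-turn = √(311.017673² + 26²) = √(96731.9927 + 676) = √97407.9927 = 312.102536
L = 2.25 × 312.102536 = 702.230705
V = π·2.25² × L = 15.904313 × 702.230705 = 11168.496798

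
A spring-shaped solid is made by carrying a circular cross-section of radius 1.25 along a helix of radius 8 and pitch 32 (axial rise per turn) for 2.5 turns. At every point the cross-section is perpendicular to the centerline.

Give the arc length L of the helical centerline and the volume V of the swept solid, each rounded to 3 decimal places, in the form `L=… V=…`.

2πR = 2π·8 = 50.265482
per-turn = √(50.265482² + 32²) = √(2526.6187 + 1024) = √3550.6187 = 59.587068
L = 2.5 × 59.587068 = 148.967671
V = π·1.25² × L = 4.908739 × 148.967671 = 731.243346

L=148.968 V=731.243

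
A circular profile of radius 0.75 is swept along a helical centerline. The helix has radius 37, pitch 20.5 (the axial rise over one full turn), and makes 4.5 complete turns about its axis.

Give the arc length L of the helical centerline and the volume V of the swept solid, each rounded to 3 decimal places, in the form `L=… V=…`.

L=1050.210 V=1855.874

2πR = 2π·37 = 232.477856
per-turn = √(232.477856² + 20.5²) = √(54045.9537 + 420.25) = √54466.2037 = 233.379956
L = 4.5 × 233.379956 = 1050.209800
V = π·0.75² × L = 1.767146 × 1050.209800 = 1855.873909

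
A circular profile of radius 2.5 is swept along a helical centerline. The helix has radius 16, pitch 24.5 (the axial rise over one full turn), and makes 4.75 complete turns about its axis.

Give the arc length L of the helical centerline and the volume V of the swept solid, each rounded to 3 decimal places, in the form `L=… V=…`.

L=491.498 V=9650.545

2πR = 2π·16 = 100.530965
per-turn = √(100.530965² + 24.5²) = √(10106.4749 + 600.25) = √10706.7249 = 103.473305
L = 4.75 × 103.473305 = 491.498200
V = π·2.5² × L = 19.634954 × 491.498200 = 9650.544592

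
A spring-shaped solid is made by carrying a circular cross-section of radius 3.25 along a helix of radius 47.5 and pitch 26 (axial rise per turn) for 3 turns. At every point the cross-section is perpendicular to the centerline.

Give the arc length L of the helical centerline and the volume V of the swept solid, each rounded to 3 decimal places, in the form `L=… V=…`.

L=898.745 V=29823.121

2πR = 2π·47.5 = 298.451302
per-turn = √(298.451302² + 26²) = √(89073.1797 + 676) = √89749.1797 = 299.581675
L = 3 × 299.581675 = 898.745024
V = π·3.25² × L = 33.183072 × 898.745024 = 29823.121191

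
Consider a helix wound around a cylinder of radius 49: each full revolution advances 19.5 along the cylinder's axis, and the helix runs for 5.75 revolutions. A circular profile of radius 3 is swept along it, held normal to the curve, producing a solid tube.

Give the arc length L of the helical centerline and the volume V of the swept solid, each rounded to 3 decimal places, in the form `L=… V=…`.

2πR = 2π·49 = 307.876080
per-turn = √(307.876080² + 19.5²) = √(94787.6807 + 380.25) = √95167.9307 = 308.492999
L = 5.75 × 308.492999 = 1773.834746
V = π·3² × L = 28.274334 × 1773.834746 = 50153.995873

L=1773.835 V=50153.996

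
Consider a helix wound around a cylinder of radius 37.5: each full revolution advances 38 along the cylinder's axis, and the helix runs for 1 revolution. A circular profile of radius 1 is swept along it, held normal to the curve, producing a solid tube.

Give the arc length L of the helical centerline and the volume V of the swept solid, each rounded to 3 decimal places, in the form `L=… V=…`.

L=238.664 V=749.785

2πR = 2π·37.5 = 235.619449
per-turn = √(235.619449² + 38²) = √(55516.5248 + 1444) = √56960.5248 = 238.664042
L = 1 × 238.664042 = 238.664042
V = π·1² × L = 3.141593 × 238.664042 = 749.785200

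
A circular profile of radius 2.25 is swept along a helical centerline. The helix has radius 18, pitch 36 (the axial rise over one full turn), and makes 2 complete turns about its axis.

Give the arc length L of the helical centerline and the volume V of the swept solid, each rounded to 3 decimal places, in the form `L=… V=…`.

L=237.377 V=3775.324

2πR = 2π·18 = 113.097336
per-turn = √(113.097336² + 36²) = √(12791.0073 + 1296) = √14087.0073 = 118.688699
L = 2 × 118.688699 = 237.377398
V = π·2.25² × L = 15.904313 × 237.377398 = 3775.324396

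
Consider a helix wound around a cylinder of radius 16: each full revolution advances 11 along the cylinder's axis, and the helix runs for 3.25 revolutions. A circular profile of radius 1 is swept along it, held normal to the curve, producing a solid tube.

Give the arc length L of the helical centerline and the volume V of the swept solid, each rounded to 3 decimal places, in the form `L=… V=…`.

L=328.676 V=1032.565

2πR = 2π·16 = 100.530965
per-turn = √(100.530965² + 11²) = √(10106.4749 + 121) = √10227.4749 = 101.130979
L = 3.25 × 101.130979 = 328.675682
V = π·1² × L = 3.141593 × 328.675682 = 1032.565107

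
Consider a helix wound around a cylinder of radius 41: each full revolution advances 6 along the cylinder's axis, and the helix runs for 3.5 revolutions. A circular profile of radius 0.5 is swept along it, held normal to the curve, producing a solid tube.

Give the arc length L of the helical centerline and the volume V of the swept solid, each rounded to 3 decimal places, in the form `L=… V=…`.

L=901.882 V=708.336

2πR = 2π·41 = 257.610598
per-turn = √(257.610598² + 6²) = √(66363.2200 + 36) = √66399.2200 = 257.680461
L = 3.5 × 257.680461 = 901.881614
V = π·0.5² × L = 0.785398 × 901.881614 = 708.336163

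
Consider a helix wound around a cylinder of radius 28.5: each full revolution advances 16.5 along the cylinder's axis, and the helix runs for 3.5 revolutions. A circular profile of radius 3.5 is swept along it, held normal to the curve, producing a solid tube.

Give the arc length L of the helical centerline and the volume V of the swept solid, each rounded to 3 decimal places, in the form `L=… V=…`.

L=629.403 V=24222.255

2πR = 2π·28.5 = 179.070781
per-turn = √(179.070781² + 16.5²) = √(32066.3447 + 272.25) = √32338.5947 = 179.829349
L = 3.5 × 179.829349 = 629.402721
V = π·3.5² × L = 38.484510 × 629.402721 = 24222.255310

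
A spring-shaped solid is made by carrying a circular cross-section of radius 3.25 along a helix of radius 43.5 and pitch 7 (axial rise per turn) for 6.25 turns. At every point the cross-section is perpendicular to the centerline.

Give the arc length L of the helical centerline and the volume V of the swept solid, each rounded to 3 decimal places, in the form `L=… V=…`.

L=1708.801 V=56703.273

2πR = 2π·43.5 = 273.318561
per-turn = √(273.318561² + 7²) = √(74703.0357 + 49) = √74752.0357 = 273.408185
L = 6.25 × 273.408185 = 1708.801157
V = π·3.25² × L = 33.183072 × 1708.801157 = 56703.272524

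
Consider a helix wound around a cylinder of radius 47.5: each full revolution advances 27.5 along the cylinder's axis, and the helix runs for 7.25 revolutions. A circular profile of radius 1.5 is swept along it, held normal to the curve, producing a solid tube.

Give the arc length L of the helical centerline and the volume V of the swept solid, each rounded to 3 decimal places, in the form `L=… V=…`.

2πR = 2π·47.5 = 298.451302
per-turn = √(298.451302² + 27.5²) = √(89073.1797 + 756.25) = √89829.4297 = 299.715581
L = 7.25 × 299.715581 = 2172.937965
V = π·1.5² × L = 7.068583 × 2172.937965 = 15359.593382

L=2172.938 V=15359.593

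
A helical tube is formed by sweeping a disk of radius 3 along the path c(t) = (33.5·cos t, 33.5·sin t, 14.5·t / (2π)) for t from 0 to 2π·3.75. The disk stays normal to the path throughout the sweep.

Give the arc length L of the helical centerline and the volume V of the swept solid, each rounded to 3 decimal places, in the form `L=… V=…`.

2πR = 2π·33.5 = 210.486708
per-turn = √(210.486708² + 14.5²) = √(44304.6542 + 210.25) = √44514.9042 = 210.985554
L = 3.75 × 210.985554 = 791.195829
V = π·3² × L = 28.274334 × 791.195829 = 22370.535033

L=791.196 V=22370.535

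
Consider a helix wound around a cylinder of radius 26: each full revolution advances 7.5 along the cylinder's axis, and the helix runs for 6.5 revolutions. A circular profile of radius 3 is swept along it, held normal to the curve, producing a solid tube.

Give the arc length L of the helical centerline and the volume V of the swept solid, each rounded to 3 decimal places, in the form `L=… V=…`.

2πR = 2π·26 = 163.362818
per-turn = √(163.362818² + 7.5²) = √(26687.4103 + 56.25) = √26743.6603 = 163.534890
L = 6.5 × 163.534890 = 1062.976786
V = π·3² × L = 28.274334 × 1062.976786 = 30054.960558

L=1062.977 V=30054.961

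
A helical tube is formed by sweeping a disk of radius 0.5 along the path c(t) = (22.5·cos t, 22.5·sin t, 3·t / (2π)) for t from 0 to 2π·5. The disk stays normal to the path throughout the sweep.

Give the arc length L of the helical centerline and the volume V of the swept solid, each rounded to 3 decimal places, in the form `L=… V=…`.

L=707.017 V=555.290

2πR = 2π·22.5 = 141.371669
per-turn = √(141.371669² + 3²) = √(19985.9489 + 9) = √19994.9489 = 141.403497
L = 5 × 141.403497 = 707.017484
V = π·0.5² × L = 0.785398 × 707.017484 = 555.290233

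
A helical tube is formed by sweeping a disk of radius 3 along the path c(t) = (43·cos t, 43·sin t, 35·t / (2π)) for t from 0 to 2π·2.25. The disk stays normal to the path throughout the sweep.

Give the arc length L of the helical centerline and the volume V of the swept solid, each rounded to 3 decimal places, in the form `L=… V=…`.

2πR = 2π·43 = 270.176968
per-turn = √(270.176968² + 35²) = √(72995.5942 + 1225) = √74220.5942 = 272.434569
L = 2.25 × 272.434569 = 612.977779
V = π·3² × L = 28.274334 × 612.977779 = 17331.538394

L=612.978 V=17331.538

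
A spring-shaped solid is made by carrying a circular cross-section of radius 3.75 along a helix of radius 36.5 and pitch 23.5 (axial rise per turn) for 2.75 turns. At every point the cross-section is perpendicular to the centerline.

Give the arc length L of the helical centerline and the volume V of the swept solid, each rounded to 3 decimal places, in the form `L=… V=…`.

L=633.977 V=28008.252

2πR = 2π·36.5 = 229.336264
per-turn = √(229.336264² + 23.5²) = √(52595.1219 + 552.25) = √53147.3719 = 230.537138
L = 2.75 × 230.537138 = 633.977129
V = π·3.75² × L = 44.178647 × 633.977129 = 28008.251577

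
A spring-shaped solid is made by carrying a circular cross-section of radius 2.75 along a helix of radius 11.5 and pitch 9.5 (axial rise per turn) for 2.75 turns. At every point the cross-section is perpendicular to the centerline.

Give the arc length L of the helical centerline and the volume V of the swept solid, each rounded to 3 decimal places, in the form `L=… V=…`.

L=200.416 V=4761.537

2πR = 2π·11.5 = 72.256631
per-turn = √(72.256631² + 9.5²) = √(5221.0207 + 90.25) = √5311.2707 = 72.878465
L = 2.75 × 72.878465 = 200.415780
V = π·2.75² × L = 23.758294 × 200.415780 = 4761.537113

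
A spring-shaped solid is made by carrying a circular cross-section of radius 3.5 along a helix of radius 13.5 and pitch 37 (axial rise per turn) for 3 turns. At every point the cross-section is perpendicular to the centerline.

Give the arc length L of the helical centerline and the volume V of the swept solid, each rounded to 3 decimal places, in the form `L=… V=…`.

2πR = 2π·13.5 = 84.823002
per-turn = √(84.823002² + 37²) = √(7194.9416 + 1369) = √8563.9416 = 92.541567
L = 3 × 92.541567 = 277.624701
V = π·3.5² × L = 38.484510 × 277.624701 = 10684.250575

L=277.625 V=10684.251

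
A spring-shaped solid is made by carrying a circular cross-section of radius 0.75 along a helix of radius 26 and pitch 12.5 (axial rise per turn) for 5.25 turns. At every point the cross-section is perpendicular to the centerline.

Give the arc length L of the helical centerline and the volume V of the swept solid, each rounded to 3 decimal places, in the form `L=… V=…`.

L=860.162 V=1520.031

2πR = 2π·26 = 163.362818
per-turn = √(163.362818² + 12.5²) = √(26687.4103 + 156.25) = √26843.6603 = 163.840350
L = 5.25 × 163.840350 = 860.161838
V = π·0.75² × L = 1.767146 × 860.161838 = 1520.031437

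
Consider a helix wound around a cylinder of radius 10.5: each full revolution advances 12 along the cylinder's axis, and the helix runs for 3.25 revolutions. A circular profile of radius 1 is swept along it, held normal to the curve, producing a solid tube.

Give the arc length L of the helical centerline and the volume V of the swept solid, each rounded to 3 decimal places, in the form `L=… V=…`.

2πR = 2π·10.5 = 65.973446
per-turn = √(65.973446² + 12²) = √(4352.4955 + 144) = √4496.4955 = 67.055914
L = 3.25 × 67.055914 = 217.931719
V = π·1² × L = 3.141593 × 217.931719 = 684.652687

L=217.932 V=684.653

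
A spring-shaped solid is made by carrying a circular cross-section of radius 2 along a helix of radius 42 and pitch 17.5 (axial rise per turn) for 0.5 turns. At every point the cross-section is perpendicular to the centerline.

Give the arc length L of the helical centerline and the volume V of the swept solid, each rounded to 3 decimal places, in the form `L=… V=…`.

L=132.237 V=1661.735

2πR = 2π·42 = 263.893783
per-turn = √(263.893783² + 17.5²) = √(69639.9287 + 306.25) = √69946.1787 = 264.473399
L = 0.5 × 264.473399 = 132.236699
V = π·2² × L = 12.566371 × 132.236699 = 1661.735373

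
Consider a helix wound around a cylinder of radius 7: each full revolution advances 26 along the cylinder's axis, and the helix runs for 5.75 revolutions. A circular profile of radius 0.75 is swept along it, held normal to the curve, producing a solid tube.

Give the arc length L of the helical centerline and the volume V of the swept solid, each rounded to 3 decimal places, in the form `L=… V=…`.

2πR = 2π·7 = 43.982297
per-turn = √(43.982297² + 26²) = √(1934.4425 + 676) = √2610.4425 = 51.092489
L = 5.75 × 51.092489 = 293.781813
V = π·0.75² × L = 1.767146 × 293.781813 = 519.155318

L=293.782 V=519.155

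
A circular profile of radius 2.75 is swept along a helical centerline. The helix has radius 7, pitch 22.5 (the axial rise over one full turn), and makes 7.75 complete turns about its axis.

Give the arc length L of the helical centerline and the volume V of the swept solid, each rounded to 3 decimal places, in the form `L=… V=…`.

2πR = 2π·7 = 43.982297
per-turn = √(43.982297² + 22.5²) = √(1934.4425 + 506.25) = √2440.6925 = 49.403365
L = 7.75 × 49.403365 = 382.876078
V = π·2.75² × L = 23.758294 × 382.876078 = 9096.482594

L=382.876 V=9096.483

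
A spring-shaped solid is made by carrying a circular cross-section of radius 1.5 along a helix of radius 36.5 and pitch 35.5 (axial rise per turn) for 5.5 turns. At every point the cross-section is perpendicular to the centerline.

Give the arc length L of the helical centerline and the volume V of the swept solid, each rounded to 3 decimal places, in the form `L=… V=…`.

L=1276.372 V=9022.141

2πR = 2π·36.5 = 229.336264
per-turn = √(229.336264² + 35.5²) = √(52595.1219 + 1260.25) = √53855.3719 = 232.067602
L = 5.5 × 232.067602 = 1276.371810
V = π·1.5² × L = 7.068583 × 1276.371810 = 9022.140682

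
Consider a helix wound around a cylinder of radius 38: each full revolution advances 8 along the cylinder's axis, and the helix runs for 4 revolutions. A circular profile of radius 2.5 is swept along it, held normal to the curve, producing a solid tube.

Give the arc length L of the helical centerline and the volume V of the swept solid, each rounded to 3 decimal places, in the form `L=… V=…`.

L=955.580 V=18762.772

2πR = 2π·38 = 238.761042
per-turn = √(238.761042² + 8²) = √(57006.8350 + 64) = √57070.8350 = 238.895029
L = 4 × 238.895029 = 955.580117
V = π·2.5² × L = 19.634954 × 955.580117 = 18762.771725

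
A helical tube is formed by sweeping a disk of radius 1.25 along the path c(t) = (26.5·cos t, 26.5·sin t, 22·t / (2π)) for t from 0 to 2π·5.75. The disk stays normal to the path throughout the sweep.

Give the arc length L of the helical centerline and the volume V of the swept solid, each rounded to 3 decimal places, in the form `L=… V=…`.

2πR = 2π·26.5 = 166.504411
per-turn = √(166.504411² + 22²) = √(27723.7188 + 484) = √28207.7188 = 167.951537
L = 5.75 × 167.951537 = 965.721337
V = π·1.25² × L = 4.908739 × 965.721337 = 4740.473530

L=965.721 V=4740.474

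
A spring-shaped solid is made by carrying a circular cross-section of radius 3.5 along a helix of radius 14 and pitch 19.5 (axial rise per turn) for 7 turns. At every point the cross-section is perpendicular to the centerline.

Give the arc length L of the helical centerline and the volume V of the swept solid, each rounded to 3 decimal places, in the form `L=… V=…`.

2πR = 2π·14 = 87.964594
per-turn = √(87.964594² + 19.5²) = √(7737.7699 + 380.25) = √8118.0199 = 90.100055
L = 7 × 90.100055 = 630.700383
V = π·3.5² × L = 38.484510 × 630.700383 = 24272.195187

L=630.700 V=24272.195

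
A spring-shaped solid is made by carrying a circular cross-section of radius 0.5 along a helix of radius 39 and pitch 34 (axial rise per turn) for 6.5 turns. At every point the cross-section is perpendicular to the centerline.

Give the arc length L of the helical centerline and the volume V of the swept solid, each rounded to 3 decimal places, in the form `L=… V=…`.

L=1608.046 V=1262.957

2πR = 2π·39 = 245.044227
per-turn = √(245.044227² + 34²) = √(60046.6732 + 1156) = √61202.6732 = 247.391740
L = 6.5 × 247.391740 = 1608.046312
V = π·0.5² × L = 0.785398 × 1608.046312 = 1262.956620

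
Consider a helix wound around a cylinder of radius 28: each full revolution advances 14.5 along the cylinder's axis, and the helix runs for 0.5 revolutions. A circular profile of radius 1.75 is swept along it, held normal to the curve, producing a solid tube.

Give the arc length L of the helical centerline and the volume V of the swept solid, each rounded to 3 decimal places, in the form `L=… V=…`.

L=88.263 V=849.188

2πR = 2π·28 = 175.929189
per-turn = √(175.929189² + 14.5²) = √(30951.0794 + 210.25) = √31161.3294 = 176.525719
L = 0.5 × 176.525719 = 88.262859
V = π·1.75² × L = 9.621128 × 88.262859 = 849.188224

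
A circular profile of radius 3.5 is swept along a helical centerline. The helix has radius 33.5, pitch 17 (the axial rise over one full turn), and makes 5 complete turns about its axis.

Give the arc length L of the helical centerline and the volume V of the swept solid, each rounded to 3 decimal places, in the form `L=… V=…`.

2πR = 2π·33.5 = 210.486708
per-turn = √(210.486708² + 17²) = √(44304.6542 + 289) = √44593.6542 = 211.172096
L = 5 × 211.172096 = 1055.860480
V = π·3.5² × L = 38.484510 × 1055.860480 = 40634.273221

L=1055.860 V=40634.273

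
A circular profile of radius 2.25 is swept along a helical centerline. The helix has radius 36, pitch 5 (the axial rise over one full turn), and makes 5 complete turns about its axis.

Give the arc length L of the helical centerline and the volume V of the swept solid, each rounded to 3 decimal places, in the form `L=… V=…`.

L=1131.250 V=17991.748

2πR = 2π·36 = 226.194671
per-turn = √(226.194671² + 5²) = √(51164.0292 + 25) = √51189.0292 = 226.249926
L = 5 × 226.249926 = 1131.249632
V = π·2.25² × L = 15.904313 × 1131.249632 = 17991.748016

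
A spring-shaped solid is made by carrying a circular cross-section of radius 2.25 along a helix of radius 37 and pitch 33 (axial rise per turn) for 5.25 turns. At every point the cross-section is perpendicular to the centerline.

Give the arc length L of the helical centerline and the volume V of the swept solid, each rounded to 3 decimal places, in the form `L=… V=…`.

2πR = 2π·37 = 232.477856
per-turn = √(232.477856² + 33²) = √(54045.9537 + 1089) = √55134.9537 = 234.808334
L = 5.25 × 234.808334 = 1232.743753
V = π·2.25² × L = 15.904313 × 1232.743753 = 19605.942266

L=1232.744 V=19605.942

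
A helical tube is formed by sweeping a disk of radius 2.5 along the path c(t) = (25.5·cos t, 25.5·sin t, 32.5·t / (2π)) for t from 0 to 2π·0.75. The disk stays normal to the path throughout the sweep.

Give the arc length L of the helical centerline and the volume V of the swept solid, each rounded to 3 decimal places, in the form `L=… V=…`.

L=122.613 V=2407.504

2πR = 2π·25.5 = 160.221225
per-turn = √(160.221225² + 32.5²) = √(25670.8410 + 1056.25) = √26727.0910 = 163.484223
L = 0.75 × 163.484223 = 122.613167
V = π·2.5² × L = 19.634954 × 122.613167 = 2407.503904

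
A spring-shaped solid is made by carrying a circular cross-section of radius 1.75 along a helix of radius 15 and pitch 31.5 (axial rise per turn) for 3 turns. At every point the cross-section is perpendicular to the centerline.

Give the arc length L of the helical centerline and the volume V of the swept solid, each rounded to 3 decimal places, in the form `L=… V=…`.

2πR = 2π·15 = 94.247780
per-turn = √(94.247780² + 31.5²) = √(8882.6440 + 992.25) = √9874.8940 = 99.372501
L = 3 × 99.372501 = 298.117503
V = π·1.75² × L = 9.621128 × 298.117503 = 2868.226508

L=298.118 V=2868.227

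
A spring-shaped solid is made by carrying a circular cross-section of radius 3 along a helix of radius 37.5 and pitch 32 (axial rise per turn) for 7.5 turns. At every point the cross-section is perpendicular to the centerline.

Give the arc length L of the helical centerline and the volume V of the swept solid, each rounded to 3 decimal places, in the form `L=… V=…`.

L=1783.369 V=50423.567

2πR = 2π·37.5 = 235.619449
per-turn = √(235.619449² + 32²) = √(55516.5248 + 1024) = √56540.5248 = 237.782516
L = 7.5 × 237.782516 = 1783.368867
V = π·3² × L = 28.274334 × 1783.368867 = 50423.566795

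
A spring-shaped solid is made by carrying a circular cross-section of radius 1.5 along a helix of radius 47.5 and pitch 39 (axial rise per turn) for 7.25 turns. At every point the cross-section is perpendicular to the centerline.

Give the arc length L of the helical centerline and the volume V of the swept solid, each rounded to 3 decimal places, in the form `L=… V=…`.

2πR = 2π·47.5 = 298.451302
per-turn = √(298.451302² + 39²) = √(89073.1797 + 1521) = √90594.1797 = 300.988670
L = 7.25 × 300.988670 = 2182.167861
V = π·1.5² × L = 7.068583 × 2182.167861 = 15424.835669

L=2182.168 V=15424.836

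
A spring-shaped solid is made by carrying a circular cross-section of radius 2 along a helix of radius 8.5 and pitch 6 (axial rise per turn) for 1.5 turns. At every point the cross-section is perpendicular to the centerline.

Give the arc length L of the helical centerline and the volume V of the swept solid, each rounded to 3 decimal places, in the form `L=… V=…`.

2πR = 2π·8.5 = 53.407075
per-turn = √(53.407075² + 6²) = √(2852.3157 + 36) = √2888.3157 = 53.743052
L = 1.5 × 53.743052 = 80.614578
V = π·2² × L = 12.566371 × 80.614578 = 1013.032670

L=80.615 V=1013.033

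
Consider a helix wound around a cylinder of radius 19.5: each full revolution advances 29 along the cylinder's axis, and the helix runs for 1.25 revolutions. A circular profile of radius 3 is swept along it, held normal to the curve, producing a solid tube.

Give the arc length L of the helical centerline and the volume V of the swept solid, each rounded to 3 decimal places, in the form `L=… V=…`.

2πR = 2π·19.5 = 122.522113
per-turn = √(122.522113² + 29²) = √(15011.6683 + 841) = √15852.6683 = 125.907380
L = 1.25 × 125.907380 = 157.384225
V = π·3² × L = 28.274334 × 157.384225 = 4449.934119

L=157.384 V=4449.934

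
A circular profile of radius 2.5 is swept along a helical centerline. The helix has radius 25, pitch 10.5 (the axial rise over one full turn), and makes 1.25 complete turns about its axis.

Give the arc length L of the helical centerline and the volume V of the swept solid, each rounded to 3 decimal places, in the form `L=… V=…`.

L=196.788 V=3863.918

2πR = 2π·25 = 157.079633
per-turn = √(157.079633² + 10.5²) = √(24674.0110 + 110.25) = √24784.2610 = 157.430178
L = 1.25 × 157.430178 = 196.787723
V = π·2.5² × L = 19.634954 × 196.787723 = 3863.917900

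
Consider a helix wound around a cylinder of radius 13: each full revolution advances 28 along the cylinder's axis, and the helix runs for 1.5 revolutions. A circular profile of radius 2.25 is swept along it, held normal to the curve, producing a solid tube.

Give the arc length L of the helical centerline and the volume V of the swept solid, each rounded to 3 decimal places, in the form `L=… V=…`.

2πR = 2π·13 = 81.681409
per-turn = √(81.681409² + 28²) = √(6671.8526 + 784) = √7455.8526 = 86.347279
L = 1.5 × 86.347279 = 129.520918
V = π·2.25² × L = 15.904313 × 129.520918 = 2059.941201

L=129.521 V=2059.941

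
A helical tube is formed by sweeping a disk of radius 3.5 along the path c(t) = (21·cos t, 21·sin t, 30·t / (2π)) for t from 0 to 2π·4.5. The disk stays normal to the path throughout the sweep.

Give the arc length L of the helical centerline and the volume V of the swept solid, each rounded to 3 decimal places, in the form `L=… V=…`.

L=608.915 V=23433.785

2πR = 2π·21 = 131.946891
per-turn = √(131.946891² + 30²) = √(17409.9822 + 900) = √18309.9822 = 135.314383
L = 4.5 × 135.314383 = 608.914722
V = π·3.5² × L = 38.484510 × 608.914722 = 23433.784716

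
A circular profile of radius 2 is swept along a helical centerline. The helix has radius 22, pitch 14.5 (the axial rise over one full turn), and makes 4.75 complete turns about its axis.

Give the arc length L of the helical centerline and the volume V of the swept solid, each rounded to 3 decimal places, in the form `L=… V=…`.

2πR = 2π·22 = 138.230077
per-turn = √(138.230077² + 14.5²) = √(19107.5541 + 210.25) = √19317.8041 = 138.988504
L = 4.75 × 138.988504 = 660.195392
V = π·2² × L = 12.566371 × 660.195392 = 8296.259972

L=660.195 V=8296.260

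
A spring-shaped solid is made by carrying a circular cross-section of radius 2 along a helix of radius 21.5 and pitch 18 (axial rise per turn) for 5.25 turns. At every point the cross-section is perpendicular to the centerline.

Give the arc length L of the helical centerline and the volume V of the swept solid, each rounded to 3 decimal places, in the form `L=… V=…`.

2πR = 2π·21.5 = 135.088484
per-turn = √(135.088484² + 18²) = √(18248.8985 + 324) = √18572.8985 = 136.282422
L = 5.25 × 136.282422 = 715.482715
V = π·2² × L = 12.566371 × 715.482715 = 8991.020969

L=715.483 V=8991.021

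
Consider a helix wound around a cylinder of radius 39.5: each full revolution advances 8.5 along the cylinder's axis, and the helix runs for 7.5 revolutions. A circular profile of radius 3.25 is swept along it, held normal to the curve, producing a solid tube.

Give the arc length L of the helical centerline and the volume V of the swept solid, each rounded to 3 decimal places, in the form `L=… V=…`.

2πR = 2π·39.5 = 248.185820
per-turn = √(248.185820² + 8.5²) = √(61596.2011 + 72.25) = √61668.4511 = 248.331333
L = 7.5 × 248.331333 = 1862.484999
V = π·3.25² × L = 33.183072 × 1862.484999 = 61802.974582

L=1862.485 V=61802.975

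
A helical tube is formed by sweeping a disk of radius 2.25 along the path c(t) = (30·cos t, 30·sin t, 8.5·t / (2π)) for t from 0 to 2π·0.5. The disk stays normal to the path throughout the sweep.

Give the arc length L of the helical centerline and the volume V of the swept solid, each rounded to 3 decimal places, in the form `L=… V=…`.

2πR = 2π·30 = 188.495559
per-turn = √(188.495559² + 8.5²) = √(35530.5758 + 72.25) = √35602.8258 = 188.687111
L = 0.5 × 188.687111 = 94.343555
V = π·2.25² × L = 15.904313 × 94.343555 = 1500.469418

L=94.344 V=1500.469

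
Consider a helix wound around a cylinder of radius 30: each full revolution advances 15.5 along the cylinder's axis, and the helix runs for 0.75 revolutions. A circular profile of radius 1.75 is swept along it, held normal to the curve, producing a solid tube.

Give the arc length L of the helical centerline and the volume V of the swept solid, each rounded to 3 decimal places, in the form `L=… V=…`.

2πR = 2π·30 = 188.495559
per-turn = √(188.495559² + 15.5²) = √(35530.5758 + 240.25) = √35770.8258 = 189.131768
L = 0.75 × 189.131768 = 141.848826
V = π·1.75² × L = 9.621128 × 141.848826 = 1364.745644

L=141.849 V=1364.746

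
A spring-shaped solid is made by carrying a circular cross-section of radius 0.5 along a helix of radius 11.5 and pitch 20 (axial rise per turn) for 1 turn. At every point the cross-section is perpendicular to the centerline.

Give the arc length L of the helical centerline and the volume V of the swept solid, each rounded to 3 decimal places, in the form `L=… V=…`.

L=74.973 V=58.884

2πR = 2π·11.5 = 72.256631
per-turn = √(72.256631² + 20²) = √(5221.0207 + 400) = √5621.0207 = 74.973467
L = 1 × 74.973467 = 74.973467
V = π·0.5² × L = 0.785398 × 74.973467 = 58.884023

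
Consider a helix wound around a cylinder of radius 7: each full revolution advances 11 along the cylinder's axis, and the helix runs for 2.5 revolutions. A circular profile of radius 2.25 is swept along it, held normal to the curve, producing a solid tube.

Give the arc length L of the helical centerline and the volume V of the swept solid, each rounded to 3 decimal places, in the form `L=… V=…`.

L=113.342 V=1802.634

2πR = 2π·7 = 43.982297
per-turn = √(43.982297² + 11²) = √(1934.4425 + 121) = √2055.4425 = 45.336988
L = 2.5 × 45.336988 = 113.342469
V = π·2.25² × L = 15.904313 × 113.342469 = 1802.634089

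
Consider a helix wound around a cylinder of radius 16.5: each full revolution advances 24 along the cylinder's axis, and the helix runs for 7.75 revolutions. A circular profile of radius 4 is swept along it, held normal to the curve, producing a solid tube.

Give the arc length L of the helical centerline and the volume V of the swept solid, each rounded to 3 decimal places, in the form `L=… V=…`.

L=824.711 V=41454.480

2πR = 2π·16.5 = 103.672558
per-turn = √(103.672558² + 24²) = √(10747.9992 + 576) = √11323.9992 = 106.414281
L = 7.75 × 106.414281 = 824.710677
V = π·4² × L = 50.265482 × 824.710677 = 41454.480090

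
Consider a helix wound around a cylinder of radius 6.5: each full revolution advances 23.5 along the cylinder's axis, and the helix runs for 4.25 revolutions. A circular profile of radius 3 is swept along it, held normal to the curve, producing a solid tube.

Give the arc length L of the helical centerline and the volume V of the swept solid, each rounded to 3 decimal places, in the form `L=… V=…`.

L=200.256 V=5662.114

2πR = 2π·6.5 = 40.840704
per-turn = √(40.840704² + 23.5²) = √(1667.9631 + 552.25) = √2220.2131 = 47.119138
L = 4.25 × 47.119138 = 200.256336
V = π·3² × L = 28.274334 × 200.256336 = 5662.114492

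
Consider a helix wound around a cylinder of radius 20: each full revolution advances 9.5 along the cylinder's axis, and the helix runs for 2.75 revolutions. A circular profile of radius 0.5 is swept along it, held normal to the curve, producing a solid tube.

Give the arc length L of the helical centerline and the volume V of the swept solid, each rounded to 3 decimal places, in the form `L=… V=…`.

L=346.561 V=272.189

2πR = 2π·20 = 125.663706
per-turn = √(125.663706² + 9.5²) = √(15791.3670 + 90.25) = √15881.6170 = 126.022288
L = 2.75 × 126.022288 = 346.561292
V = π·0.5² × L = 0.785398 × 346.561292 = 272.188602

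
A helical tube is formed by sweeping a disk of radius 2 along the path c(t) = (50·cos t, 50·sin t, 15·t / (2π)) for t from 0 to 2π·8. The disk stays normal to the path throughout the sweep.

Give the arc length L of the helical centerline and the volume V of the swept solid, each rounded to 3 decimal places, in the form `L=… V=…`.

L=2516.137 V=31618.714

2πR = 2π·50 = 314.159265
per-turn = √(314.159265² + 15²) = √(98696.0440 + 225) = √98921.0440 = 314.517160
L = 8 × 314.517160 = 2516.137281
V = π·2² × L = 12.566371 × 2516.137281 = 31618.713589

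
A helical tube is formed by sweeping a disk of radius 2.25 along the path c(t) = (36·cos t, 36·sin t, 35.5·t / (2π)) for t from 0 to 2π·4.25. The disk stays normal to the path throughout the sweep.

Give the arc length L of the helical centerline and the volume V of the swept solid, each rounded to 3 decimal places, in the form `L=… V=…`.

L=973.095 V=15476.405

2πR = 2π·36 = 226.194671
per-turn = √(226.194671² + 35.5²) = √(51164.0292 + 1260.25) = √52424.2792 = 228.963489
L = 4.25 × 228.963489 = 973.094828
V = π·2.25² × L = 15.904313 × 973.094828 = 15476.404529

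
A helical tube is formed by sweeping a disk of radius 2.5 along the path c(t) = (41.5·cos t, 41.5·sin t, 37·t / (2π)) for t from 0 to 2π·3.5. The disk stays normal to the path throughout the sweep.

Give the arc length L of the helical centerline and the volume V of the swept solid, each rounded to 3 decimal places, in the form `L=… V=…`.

L=921.775 V=18099.004

2πR = 2π·41.5 = 260.752190
per-turn = √(260.752190² + 37²) = √(67991.7047 + 1369) = √69360.7047 = 263.364205
L = 3.5 × 263.364205 = 921.774719
V = π·2.5² × L = 19.634954 × 921.774719 = 18099.004287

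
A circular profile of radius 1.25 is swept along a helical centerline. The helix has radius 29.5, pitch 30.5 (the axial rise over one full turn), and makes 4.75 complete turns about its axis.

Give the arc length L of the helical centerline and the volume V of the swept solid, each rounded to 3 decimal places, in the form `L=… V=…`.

L=892.271 V=4379.927

2πR = 2π·29.5 = 185.353967
per-turn = √(185.353967² + 30.5²) = √(34356.0929 + 930.25) = √35286.3429 = 187.846594
L = 4.75 × 187.846594 = 892.271322
V = π·1.25² × L = 4.908739 × 892.271322 = 4379.926610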